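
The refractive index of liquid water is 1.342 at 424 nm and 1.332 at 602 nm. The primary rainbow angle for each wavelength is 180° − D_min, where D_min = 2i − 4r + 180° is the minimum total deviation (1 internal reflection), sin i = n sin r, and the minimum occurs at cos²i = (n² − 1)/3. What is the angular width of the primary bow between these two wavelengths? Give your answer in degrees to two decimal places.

At 424 nm (n = 1.342): cos²i = 0.26699 → i = 58.888°, r = 39.641°, D_min = 139.213°, rainbow angle = 40.787°.
At 602 nm (n = 1.332): cos²i = 0.25807 → i = 59.469°, r = 40.290°, D_min = 137.776°, rainbow angle = 42.224°.
Angular width = |40.787° − 42.224°| = 1.437°.

1.44°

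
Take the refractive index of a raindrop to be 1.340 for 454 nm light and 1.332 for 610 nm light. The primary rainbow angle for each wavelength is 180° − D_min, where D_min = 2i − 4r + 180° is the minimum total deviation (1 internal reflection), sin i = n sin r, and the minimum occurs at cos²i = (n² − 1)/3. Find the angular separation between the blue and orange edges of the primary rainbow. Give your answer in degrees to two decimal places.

At 454 nm (n = 1.340): cos²i = 0.26520 → i = 59.004°, r = 39.770°, D_min = 138.929°, rainbow angle = 41.071°.
At 610 nm (n = 1.332): cos²i = 0.25807 → i = 59.469°, r = 40.290°, D_min = 137.776°, rainbow angle = 42.224°.
Angular width = |41.071° − 42.224°| = 1.153°.

1.15°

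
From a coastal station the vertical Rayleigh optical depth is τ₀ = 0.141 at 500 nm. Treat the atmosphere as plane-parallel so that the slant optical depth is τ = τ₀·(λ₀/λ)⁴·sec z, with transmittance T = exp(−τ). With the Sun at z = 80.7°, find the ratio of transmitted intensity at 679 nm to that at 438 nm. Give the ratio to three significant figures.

3.40

Airmass: sec 80.7° = 6.1880.
τ(679 nm) = 0.141 × (500/679)⁴ × 6.1880 = 0.141 × 0.2940 × 6.1880 = 0.2565.
τ(438 nm) = 0.141 × (500/438)⁴ × 6.1880 = 0.141 × 1.6982 × 6.1880 = 1.4817.
T(679)/T(438) = exp(τ_B − τ_A) = exp(1.2251) = 3.4046.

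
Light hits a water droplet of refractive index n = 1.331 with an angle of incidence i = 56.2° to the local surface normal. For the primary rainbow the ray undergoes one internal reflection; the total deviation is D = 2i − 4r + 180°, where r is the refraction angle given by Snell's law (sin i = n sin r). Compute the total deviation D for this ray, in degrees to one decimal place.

137.9°

sin r = sin 56.2° / 1.331 = 0.8310/1.331 = 0.6243; r = 38.63°.
D = 2·56.2° − 4·38.63° + 180° = 112.40° − 154.53° + 180° = 137.87°.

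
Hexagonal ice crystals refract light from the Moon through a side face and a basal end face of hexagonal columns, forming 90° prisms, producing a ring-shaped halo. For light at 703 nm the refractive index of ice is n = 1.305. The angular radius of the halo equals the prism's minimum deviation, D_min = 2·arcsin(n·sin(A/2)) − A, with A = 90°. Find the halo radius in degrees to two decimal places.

n·sin(A/2) = 1.305 × sin 45° = 1.305 × 0.7071 = 0.9228.
D_min = 2·arcsin(0.9228) − 90° = 2 × 67.335° − 90° = 44.670°.

44.67°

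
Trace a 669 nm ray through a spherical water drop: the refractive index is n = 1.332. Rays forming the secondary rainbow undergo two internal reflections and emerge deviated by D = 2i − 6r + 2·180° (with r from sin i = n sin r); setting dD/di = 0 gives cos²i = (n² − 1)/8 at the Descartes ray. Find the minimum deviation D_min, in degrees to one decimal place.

230.6°

cos²i = (1.77422 − 1)/8 = 0.09678; i = arccos(0.31109) = 71.875°.
sin r = sin 71.875°/1.332 = 0.71350; r = 45.520°.
D_min = 2·71.875° − 6·45.520° + 360° = 230.628°.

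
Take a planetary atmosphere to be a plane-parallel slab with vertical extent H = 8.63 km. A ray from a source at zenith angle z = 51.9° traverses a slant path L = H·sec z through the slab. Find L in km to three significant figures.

sec z = 1/cos 51.9° = 1.6207.
L = 8.63 × 1.6207 = 13.986 km.

14.0 km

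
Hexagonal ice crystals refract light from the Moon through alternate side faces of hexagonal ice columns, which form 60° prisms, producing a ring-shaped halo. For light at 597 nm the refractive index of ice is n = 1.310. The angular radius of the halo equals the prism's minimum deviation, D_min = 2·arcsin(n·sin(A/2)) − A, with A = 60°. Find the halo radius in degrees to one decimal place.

n·sin(A/2) = 1.310 × sin 30° = 1.310 × 0.5000 = 0.6550.
D_min = 2·arcsin(0.6550) − 60° = 2 × 40.920° − 60° = 21.839°.

21.8°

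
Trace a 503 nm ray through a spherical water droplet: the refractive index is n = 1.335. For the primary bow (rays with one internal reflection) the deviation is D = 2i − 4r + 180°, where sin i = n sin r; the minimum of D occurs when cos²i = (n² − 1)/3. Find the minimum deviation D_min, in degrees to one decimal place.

cos²i = (1.78222 − 1)/3 = 0.26074; i = arccos(0.51063) = 59.294°.
sin r = sin 59.294°/1.335 = 0.64405; r = 40.094°.
D_min = 2·59.294° − 4·40.094° + 180° = 138.212°.

138.2°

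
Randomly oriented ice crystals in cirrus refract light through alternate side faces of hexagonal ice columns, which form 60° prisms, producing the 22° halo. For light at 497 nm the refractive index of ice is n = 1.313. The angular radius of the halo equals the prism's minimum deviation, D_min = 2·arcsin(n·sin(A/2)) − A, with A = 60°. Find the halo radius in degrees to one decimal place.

n·sin(A/2) = 1.313 × sin 30° = 1.313 × 0.5000 = 0.6565.
D_min = 2·arcsin(0.6565) − 60° = 2 × 41.033° − 60° = 22.067°.

22.1°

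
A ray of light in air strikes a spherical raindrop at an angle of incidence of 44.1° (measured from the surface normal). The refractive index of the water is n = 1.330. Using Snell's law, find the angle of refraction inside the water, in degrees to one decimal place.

31.6°

Snell: sin θ_r = sin θ_i / n = sin 44.1° / 1.330 = 0.6959 / 1.330 = 0.5232.
θ_r = arcsin(0.5232) = 31.55°.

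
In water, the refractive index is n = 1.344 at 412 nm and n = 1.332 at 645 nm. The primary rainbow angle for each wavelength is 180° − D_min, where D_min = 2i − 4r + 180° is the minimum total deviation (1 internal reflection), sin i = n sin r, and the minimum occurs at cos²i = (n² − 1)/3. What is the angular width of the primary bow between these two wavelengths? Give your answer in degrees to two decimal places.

1.72°

At 412 nm (n = 1.344): cos²i = 0.26878 → i = 58.772°, r = 39.512°, D_min = 139.495°, rainbow angle = 40.505°.
At 645 nm (n = 1.332): cos²i = 0.25807 → i = 59.469°, r = 40.290°, D_min = 137.776°, rainbow angle = 42.224°.
Angular width = |40.505° − 42.224°| = 1.719°.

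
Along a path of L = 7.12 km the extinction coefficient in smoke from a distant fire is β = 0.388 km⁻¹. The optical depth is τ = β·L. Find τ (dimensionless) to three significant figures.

τ = β·L = 0.388 × 7.12 = 2.7626.

2.76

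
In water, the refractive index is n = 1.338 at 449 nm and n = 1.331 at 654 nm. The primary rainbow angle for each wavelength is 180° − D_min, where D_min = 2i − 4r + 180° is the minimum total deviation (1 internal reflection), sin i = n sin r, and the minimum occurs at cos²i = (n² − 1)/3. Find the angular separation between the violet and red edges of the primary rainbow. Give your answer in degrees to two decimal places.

1.01°

At 449 nm (n = 1.338): cos²i = 0.26341 → i = 59.120°, r = 39.899°, D_min = 138.643°, rainbow angle = 41.357°.
At 654 nm (n = 1.331): cos²i = 0.25719 → i = 59.527°, r = 40.356°, D_min = 137.630°, rainbow angle = 42.370°.
Angular width = |41.357° − 42.370°| = 1.013°.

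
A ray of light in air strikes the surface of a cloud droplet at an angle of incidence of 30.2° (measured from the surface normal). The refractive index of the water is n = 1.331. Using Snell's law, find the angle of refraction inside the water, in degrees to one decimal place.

Snell: sin θ_r = sin θ_i / n = sin 30.2° / 1.331 = 0.5030 / 1.331 = 0.3779.
θ_r = arcsin(0.3779) = 22.21°.

22.2°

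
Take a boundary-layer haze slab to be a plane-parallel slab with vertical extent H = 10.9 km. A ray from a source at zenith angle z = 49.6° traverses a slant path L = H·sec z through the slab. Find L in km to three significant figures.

16.8 km

sec z = 1/cos 49.6° = 1.5429.
L = 10.9 × 1.5429 = 16.818 km.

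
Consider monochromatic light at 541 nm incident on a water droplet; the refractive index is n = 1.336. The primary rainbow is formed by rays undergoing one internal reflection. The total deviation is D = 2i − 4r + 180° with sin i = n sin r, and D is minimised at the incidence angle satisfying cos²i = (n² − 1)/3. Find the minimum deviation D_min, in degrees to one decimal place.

138.4°

cos²i = (1.78490 − 1)/3 = 0.26163; i = arccos(0.51150) = 59.236°.
sin r = sin 59.236°/1.336 = 0.64318; r = 40.029°.
D_min = 2·59.236° − 4·40.029° + 180° = 138.356°.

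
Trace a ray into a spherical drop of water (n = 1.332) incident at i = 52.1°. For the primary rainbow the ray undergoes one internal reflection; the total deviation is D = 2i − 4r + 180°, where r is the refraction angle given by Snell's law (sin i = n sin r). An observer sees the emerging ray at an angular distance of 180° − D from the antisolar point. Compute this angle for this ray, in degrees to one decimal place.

sin r = sin 52.1° / 1.332 = 0.7891/1.332 = 0.5924; r = 36.33°.
D = 2·52.1° − 4·36.33° + 180° = 104.20° − 145.31° + 180° = 138.89°.
Angle from antisolar point = 180° − D = 41.11°.

41.1°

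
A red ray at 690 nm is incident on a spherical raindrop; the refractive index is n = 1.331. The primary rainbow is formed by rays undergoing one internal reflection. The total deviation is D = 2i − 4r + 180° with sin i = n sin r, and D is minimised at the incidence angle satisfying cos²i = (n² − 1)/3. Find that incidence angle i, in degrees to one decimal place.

59.5°

cos²i = (1.331² − 1)/3 = (1.77156 − 1)/3 = 0.25719.
cos i = 0.50714, so i = 59.527°.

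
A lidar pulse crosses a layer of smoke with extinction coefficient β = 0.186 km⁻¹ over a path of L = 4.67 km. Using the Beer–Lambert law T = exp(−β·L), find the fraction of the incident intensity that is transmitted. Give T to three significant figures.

0.420

τ = β·L = 0.186 × 4.67 = 0.8686.
T = exp(−0.8686) = 0.4195.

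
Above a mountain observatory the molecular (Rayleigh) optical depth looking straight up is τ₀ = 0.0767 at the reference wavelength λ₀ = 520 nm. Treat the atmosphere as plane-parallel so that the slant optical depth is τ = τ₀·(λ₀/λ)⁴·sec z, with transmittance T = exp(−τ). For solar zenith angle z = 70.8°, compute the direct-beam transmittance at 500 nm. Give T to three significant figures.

0.761

sec 70.8° = 3.0407.
τ = 0.0767 × (520/500)⁴ × 3.0407 = 0.0767 × 1.1699 × 3.0407 = 0.2728.
T = exp(−0.2728) = 0.7612.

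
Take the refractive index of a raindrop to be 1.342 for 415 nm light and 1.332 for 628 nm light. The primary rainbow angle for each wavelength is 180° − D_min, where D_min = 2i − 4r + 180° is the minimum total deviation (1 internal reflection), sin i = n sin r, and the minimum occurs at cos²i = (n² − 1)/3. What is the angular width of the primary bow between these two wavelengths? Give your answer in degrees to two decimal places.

At 415 nm (n = 1.342): cos²i = 0.26699 → i = 58.888°, r = 39.641°, D_min = 139.213°, rainbow angle = 40.787°.
At 628 nm (n = 1.332): cos²i = 0.25807 → i = 59.469°, r = 40.290°, D_min = 137.776°, rainbow angle = 42.224°.
Angular width = |40.787° − 42.224°| = 1.437°.

1.44°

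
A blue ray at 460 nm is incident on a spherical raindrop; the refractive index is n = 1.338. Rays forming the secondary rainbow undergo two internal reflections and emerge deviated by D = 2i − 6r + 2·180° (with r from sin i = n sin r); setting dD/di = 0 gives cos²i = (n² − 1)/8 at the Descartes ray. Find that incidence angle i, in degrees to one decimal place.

cos²i = (1.338² − 1)/8 = (1.79024 − 1)/8 = 0.09878.
cos i = 0.31429, so i = 71.682°.

71.7°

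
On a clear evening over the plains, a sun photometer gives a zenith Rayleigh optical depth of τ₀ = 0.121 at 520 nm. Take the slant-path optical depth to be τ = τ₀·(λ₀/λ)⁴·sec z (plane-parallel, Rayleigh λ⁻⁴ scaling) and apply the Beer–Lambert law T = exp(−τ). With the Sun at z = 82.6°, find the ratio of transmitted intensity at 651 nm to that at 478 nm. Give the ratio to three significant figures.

Airmass: sec 82.6° = 7.7642.
τ(651 nm) = 0.121 × (520/651)⁴ × 7.7642 = 0.121 × 0.4071 × 7.7642 = 0.3824.
τ(478 nm) = 0.121 × (520/478)⁴ × 7.7642 = 0.121 × 1.4006 × 7.7642 = 1.3158.
T(651)/T(478) = exp(τ_B − τ_A) = exp(0.9333) = 2.5430.

2.54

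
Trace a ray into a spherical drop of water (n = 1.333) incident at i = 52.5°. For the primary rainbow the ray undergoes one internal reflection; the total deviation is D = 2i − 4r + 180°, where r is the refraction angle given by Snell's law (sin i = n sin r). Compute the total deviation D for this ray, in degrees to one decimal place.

sin r = sin 52.5° / 1.333 = 0.7934/1.333 = 0.5952; r = 36.52°.
D = 2·52.5° − 4·36.52° + 180° = 105.00° − 146.10° + 180° = 138.90°.

138.9°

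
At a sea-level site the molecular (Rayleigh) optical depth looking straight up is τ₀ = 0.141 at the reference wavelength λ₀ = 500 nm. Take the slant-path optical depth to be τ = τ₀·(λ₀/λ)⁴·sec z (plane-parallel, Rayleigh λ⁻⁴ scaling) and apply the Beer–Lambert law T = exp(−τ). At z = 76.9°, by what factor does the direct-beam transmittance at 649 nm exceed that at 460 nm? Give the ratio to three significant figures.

1.91

Airmass: sec 76.9° = 4.4121.
τ(649 nm) = 0.141 × (500/649)⁴ × 4.4121 = 0.141 × 0.3523 × 4.4121 = 0.2192.
τ(460 nm) = 0.141 × (500/460)⁴ × 4.4121 = 0.141 × 1.3959 × 4.4121 = 0.8684.
T(649)/T(460) = exp(τ_B − τ_A) = exp(0.6492) = 1.9140.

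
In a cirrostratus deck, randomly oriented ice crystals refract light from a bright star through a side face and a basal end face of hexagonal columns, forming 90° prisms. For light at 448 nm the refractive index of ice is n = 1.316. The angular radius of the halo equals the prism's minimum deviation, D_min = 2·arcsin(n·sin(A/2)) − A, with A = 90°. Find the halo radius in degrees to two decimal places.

n·sin(A/2) = 1.316 × sin 45° = 1.316 × 0.7071 = 0.9306.
D_min = 2·arcsin(0.9306) − 90° = 2 × 68.521° − 90° = 47.042°.

47.04°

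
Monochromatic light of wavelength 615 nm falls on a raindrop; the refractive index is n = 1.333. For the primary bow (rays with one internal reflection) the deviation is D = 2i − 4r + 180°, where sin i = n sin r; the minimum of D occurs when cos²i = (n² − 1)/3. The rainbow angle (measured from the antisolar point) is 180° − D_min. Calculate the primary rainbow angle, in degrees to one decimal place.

42.1°

cos²i = (1.77689 − 1)/3 = 0.25896; i = arccos(0.50888) = 59.410°.
sin r = sin 59.410°/1.333 = 0.64579; r = 40.225°.
D_min = 2·59.410° − 4·40.225° + 180° = 137.922°.
Rainbow angle = 180° − D_min = 42.078°.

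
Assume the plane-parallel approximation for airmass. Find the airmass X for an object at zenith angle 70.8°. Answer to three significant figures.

X = sec z = 1/cos 70.8° = 1/0.3289 = 3.0407.

3.04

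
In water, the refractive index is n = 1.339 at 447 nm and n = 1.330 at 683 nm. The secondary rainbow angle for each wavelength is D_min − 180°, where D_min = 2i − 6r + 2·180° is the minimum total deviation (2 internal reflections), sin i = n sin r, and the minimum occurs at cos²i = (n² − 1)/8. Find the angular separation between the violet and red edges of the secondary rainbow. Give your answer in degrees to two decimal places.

2.35°

At 447 nm (n = 1.339): cos²i = 0.09912 → i = 71.650°, r = 45.141°, D_min = 232.451°, rainbow angle = 52.451°.
At 683 nm (n = 1.330): cos²i = 0.09611 → i = 71.940°, r = 45.630°, D_min = 230.101°, rainbow angle = 50.101°.
Angular width = |52.451° − 50.101°| = 2.350°.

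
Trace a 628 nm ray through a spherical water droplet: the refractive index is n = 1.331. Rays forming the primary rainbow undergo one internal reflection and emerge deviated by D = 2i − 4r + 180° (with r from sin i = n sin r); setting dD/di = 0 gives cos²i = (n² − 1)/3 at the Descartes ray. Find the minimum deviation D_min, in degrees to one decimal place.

137.6°

cos²i = (1.77156 − 1)/3 = 0.25719; i = arccos(0.50714) = 59.527°.
sin r = sin 59.527°/1.331 = 0.64753; r = 40.356°.
D_min = 2·59.527° − 4·40.356° + 180° = 137.630°.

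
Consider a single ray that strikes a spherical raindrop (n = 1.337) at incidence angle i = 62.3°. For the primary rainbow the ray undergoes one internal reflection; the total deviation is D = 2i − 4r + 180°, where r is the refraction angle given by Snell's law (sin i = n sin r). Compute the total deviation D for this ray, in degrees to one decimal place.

138.7°

sin r = sin 62.3° / 1.337 = 0.8854/1.337 = 0.6622; r = 41.47°.
D = 2·62.3° − 4·41.47° + 180° = 124.60° − 165.88° + 180° = 138.72°.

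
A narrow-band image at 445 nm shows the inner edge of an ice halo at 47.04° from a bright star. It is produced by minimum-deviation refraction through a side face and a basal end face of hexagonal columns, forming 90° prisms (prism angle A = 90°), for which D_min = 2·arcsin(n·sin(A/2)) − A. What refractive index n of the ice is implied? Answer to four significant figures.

1.316

Rearranging: n = sin((D_min + A)/2) / sin(A/2).
(D_min + A)/2 = (47.04° + 90°)/2 = 68.520°.
n = sin 68.520° / sin 45° = 0.9305 / 0.7071 = 1.3160.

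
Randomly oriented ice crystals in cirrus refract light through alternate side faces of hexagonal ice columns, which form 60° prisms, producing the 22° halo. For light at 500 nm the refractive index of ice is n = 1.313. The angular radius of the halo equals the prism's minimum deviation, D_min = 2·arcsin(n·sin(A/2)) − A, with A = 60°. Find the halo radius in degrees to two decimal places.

n·sin(A/2) = 1.313 × sin 30° = 1.313 × 0.5000 = 0.6565.
D_min = 2·arcsin(0.6565) − 60° = 2 × 41.033° − 60° = 22.067°.

22.07°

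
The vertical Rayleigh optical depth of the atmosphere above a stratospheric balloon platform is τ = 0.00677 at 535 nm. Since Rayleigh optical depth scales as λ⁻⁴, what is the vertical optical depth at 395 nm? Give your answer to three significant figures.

τ(395 nm) = τ(535 nm) × (535/395)⁴ = 0.00677 × (1.3544)⁴ = 0.00677 × 3.3653 = 0.0228.

0.0228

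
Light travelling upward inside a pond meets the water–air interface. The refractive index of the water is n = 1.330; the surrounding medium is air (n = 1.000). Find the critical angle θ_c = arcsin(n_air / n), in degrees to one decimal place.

sin θ_c = n_air / n = 1.000 / 1.330 = 0.7519.
θ_c = arcsin(0.7519) = 48.75°.

48.8°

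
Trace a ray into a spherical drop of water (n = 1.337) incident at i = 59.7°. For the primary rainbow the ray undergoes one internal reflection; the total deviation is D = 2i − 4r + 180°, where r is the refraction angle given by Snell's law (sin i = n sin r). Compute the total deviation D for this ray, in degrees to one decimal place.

138.5°

sin r = sin 59.7° / 1.337 = 0.8634/1.337 = 0.6458; r = 40.22°.
D = 2·59.7° − 4·40.22° + 180° = 119.40° − 160.89° + 180° = 138.51°.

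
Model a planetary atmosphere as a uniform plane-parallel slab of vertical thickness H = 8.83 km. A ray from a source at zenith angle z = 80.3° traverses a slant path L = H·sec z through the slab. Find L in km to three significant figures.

52.4 km

sec z = 1/cos 80.3° = 5.9351.
L = 8.83 × 5.9351 = 52.407 km.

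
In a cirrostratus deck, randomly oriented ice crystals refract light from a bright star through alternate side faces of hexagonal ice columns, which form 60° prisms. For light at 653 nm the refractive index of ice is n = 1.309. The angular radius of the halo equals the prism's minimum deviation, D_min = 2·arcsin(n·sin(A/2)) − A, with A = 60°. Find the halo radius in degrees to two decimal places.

n·sin(A/2) = 1.309 × sin 30° = 1.309 × 0.5000 = 0.6545.
D_min = 2·arcsin(0.6545) − 60° = 2 × 40.882° − 60° = 21.763°.

21.76°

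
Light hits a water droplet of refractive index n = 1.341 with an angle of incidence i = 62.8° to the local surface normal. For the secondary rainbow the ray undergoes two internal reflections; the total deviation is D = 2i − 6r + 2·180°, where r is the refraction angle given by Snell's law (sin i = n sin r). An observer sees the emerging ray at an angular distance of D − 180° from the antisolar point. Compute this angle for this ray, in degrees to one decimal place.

sin r = sin 62.8° / 1.341 = 0.8894/1.341 = 0.6632; r = 41.55°.
D = 2·62.8° − 6·41.55° + 2·180° = 125.60° − 249.29° + 360° = 236.31°.
Angle from antisolar point = D − 180° = 56.31°.

56.3°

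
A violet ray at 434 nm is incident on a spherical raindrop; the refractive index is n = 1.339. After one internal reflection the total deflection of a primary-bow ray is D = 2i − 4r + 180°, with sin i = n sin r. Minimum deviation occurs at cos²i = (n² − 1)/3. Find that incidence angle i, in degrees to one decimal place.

59.1°

cos²i = (1.339² − 1)/3 = (1.79292 − 1)/3 = 0.26431.
cos i = 0.51411, so i = 59.062°.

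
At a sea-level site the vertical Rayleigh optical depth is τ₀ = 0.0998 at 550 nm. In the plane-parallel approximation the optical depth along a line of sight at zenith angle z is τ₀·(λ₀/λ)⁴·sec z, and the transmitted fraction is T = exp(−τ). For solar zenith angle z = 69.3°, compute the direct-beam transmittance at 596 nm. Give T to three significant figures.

sec 69.3° = 2.8291.
τ = 0.0998 × (550/596)⁴ × 2.8291 = 0.0998 × 0.7252 × 2.8291 = 0.2048.
T = exp(−0.2048) = 0.8148.

0.815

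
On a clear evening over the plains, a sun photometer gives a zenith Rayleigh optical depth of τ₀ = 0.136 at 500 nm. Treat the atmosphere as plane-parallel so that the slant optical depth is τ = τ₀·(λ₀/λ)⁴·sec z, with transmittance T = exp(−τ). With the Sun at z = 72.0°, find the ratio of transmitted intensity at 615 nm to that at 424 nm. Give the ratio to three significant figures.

1.93

Airmass: sec 72.0° = 3.2361.
τ(615 nm) = 0.136 × (500/615)⁴ × 3.2361 = 0.136 × 0.4369 × 3.2361 = 0.1923.
τ(424 nm) = 0.136 × (500/424)⁴ × 3.2361 = 0.136 × 1.9338 × 3.2361 = 0.8511.
T(615)/T(424) = exp(τ_B − τ_A) = exp(0.6588) = 1.9325.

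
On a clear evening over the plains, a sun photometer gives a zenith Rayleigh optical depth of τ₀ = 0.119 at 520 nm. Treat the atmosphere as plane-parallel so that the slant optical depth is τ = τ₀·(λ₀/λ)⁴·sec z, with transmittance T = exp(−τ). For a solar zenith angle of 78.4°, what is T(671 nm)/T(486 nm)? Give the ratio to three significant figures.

1.75

Airmass: sec 78.4° = 4.9732.
τ(671 nm) = 0.119 × (520/671)⁴ × 4.9732 = 0.119 × 0.3607 × 4.9732 = 0.2135.
τ(486 nm) = 0.119 × (520/486)⁴ × 4.9732 = 0.119 × 1.3106 × 4.9732 = 0.7756.
T(671)/T(486) = exp(τ_B − τ_A) = exp(0.5622) = 1.7545.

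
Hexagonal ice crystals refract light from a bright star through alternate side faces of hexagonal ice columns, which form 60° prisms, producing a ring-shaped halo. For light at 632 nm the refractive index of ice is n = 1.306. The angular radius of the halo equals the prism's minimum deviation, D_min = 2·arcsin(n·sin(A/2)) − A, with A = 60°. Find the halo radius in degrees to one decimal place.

21.5°

n·sin(A/2) = 1.306 × sin 30° = 1.306 × 0.5000 = 0.6530.
D_min = 2·arcsin(0.6530) − 60° = 2 × 40.768° − 60° = 21.536°.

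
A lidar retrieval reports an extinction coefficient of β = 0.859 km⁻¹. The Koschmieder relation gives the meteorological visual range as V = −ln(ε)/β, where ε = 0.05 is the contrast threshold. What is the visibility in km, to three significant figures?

3.49 km

V = −ln(0.05) / 0.859 = 2.996 / 0.859 = 3.4875 km.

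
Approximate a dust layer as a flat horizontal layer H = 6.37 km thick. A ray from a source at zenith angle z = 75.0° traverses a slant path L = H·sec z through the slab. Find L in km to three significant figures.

24.6 km

sec z = 1/cos 75.0° = 3.8637.
L = 6.37 × 3.8637 = 24.612 km.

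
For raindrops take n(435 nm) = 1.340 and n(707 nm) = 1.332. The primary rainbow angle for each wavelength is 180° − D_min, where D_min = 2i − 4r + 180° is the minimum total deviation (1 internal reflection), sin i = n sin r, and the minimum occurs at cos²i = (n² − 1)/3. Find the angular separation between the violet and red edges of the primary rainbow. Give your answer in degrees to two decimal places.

1.15°

At 435 nm (n = 1.340): cos²i = 0.26520 → i = 59.004°, r = 39.770°, D_min = 138.929°, rainbow angle = 41.071°.
At 707 nm (n = 1.332): cos²i = 0.25807 → i = 59.469°, r = 40.290°, D_min = 137.776°, rainbow angle = 42.224°.
Angular width = |41.071° − 42.224°| = 1.153°.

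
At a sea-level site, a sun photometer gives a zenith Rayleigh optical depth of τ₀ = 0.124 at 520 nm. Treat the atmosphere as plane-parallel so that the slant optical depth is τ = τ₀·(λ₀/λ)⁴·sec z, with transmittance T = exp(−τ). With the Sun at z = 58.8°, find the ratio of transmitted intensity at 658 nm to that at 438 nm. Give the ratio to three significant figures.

Airmass: sec 58.8° = 1.9304.
τ(658 nm) = 0.124 × (520/658)⁴ × 1.9304 = 0.124 × 0.3900 × 1.9304 = 0.0934.
τ(438 nm) = 0.124 × (520/438)⁴ × 1.9304 = 0.124 × 1.9866 × 1.9304 = 0.4755.
T(658)/T(438) = exp(τ_B − τ_A) = exp(0.3822) = 1.4655.

1.47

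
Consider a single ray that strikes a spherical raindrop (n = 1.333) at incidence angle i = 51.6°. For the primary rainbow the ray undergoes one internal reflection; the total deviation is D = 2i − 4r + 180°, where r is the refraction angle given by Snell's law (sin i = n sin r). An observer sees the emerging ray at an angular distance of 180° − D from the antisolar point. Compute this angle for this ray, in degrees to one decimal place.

sin r = sin 51.6° / 1.333 = 0.7837/1.333 = 0.5879; r = 36.01°.
D = 2·51.6° − 4·36.01° + 180° = 103.20° − 144.04° + 180° = 139.16°.
Angle from antisolar point = 180° − D = 40.84°.

40.8°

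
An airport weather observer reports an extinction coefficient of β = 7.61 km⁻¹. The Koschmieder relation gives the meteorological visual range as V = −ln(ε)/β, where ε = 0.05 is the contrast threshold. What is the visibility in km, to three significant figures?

0.394 km

V = −ln(0.05) / 7.61 = 2.996 / 7.61 = 0.3937 km.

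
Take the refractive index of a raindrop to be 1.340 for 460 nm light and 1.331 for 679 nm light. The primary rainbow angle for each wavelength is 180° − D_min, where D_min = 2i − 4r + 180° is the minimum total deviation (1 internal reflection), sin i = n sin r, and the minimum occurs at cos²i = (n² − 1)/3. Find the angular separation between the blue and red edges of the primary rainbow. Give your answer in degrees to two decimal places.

1.30°

At 460 nm (n = 1.340): cos²i = 0.26520 → i = 59.004°, r = 39.770°, D_min = 138.929°, rainbow angle = 41.071°.
At 679 nm (n = 1.331): cos²i = 0.25719 → i = 59.527°, r = 40.356°, D_min = 137.630°, rainbow angle = 42.370°.
Angular width = |41.071° − 42.370°| = 1.299°.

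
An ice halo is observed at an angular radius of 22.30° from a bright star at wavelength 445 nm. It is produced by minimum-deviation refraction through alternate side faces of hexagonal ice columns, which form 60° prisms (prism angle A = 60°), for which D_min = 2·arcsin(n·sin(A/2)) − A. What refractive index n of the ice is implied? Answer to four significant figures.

Rearranging: n = sin((D_min + A)/2) / sin(A/2).
(D_min + A)/2 = (22.30° + 60°)/2 = 41.150°.
n = sin 41.150° / sin 30° = 0.6580 / 0.5000 = 1.3161.

1.316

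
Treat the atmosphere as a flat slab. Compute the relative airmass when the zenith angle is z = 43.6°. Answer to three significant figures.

1.38

X = sec z = 1/cos 43.6° = 1/0.7242 = 1.3809.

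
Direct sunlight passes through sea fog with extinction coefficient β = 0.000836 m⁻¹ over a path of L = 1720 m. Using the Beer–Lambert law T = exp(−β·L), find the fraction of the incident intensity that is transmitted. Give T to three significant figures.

0.237

τ = β·L = 0.000836 × 1720 = 1.4379.
T = exp(−1.4379) = 0.2374.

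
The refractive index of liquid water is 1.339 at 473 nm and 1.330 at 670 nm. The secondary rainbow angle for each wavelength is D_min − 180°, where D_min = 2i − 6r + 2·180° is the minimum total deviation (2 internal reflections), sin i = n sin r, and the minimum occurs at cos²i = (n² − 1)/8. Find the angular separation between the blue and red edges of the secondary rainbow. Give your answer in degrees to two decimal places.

At 473 nm (n = 1.339): cos²i = 0.09912 → i = 71.650°, r = 45.141°, D_min = 232.451°, rainbow angle = 52.451°.
At 670 nm (n = 1.330): cos²i = 0.09611 → i = 71.940°, r = 45.630°, D_min = 230.101°, rainbow angle = 50.101°.
Angular width = |52.451° − 50.101°| = 2.350°.

2.35°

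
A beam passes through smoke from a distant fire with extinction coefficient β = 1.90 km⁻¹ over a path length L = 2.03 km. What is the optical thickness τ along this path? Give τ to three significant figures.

3.86

τ = β·L = 1.90 × 2.03 = 3.8570.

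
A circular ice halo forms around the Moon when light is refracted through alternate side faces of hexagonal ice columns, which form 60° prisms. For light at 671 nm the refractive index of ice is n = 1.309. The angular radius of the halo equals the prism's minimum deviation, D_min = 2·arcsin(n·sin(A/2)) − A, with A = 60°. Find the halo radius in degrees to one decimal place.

n·sin(A/2) = 1.309 × sin 30° = 1.309 × 0.5000 = 0.6545.
D_min = 2·arcsin(0.6545) − 60° = 2 × 40.882° − 60° = 21.763°.

21.8°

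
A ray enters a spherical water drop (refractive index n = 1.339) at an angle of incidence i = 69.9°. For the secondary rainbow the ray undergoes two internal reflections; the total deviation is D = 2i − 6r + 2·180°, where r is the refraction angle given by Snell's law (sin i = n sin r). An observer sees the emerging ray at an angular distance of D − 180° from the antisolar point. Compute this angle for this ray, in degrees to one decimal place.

52.6°

sin r = sin 69.9° / 1.339 = 0.9391/1.339 = 0.7013; r = 44.53°.
D = 2·69.9° − 6·44.53° + 2·180° = 139.80° − 267.21° + 360° = 232.59°.
Angle from antisolar point = D − 180° = 52.59°.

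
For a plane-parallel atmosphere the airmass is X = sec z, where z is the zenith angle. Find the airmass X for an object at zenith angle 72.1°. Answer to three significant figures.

X = sec z = 1/cos 72.1° = 1/0.3074 = 3.2535.

3.25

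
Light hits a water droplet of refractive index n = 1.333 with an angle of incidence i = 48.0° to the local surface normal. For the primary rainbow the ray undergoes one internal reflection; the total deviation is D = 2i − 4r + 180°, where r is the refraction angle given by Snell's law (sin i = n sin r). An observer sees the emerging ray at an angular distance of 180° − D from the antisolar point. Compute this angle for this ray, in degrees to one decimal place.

sin r = sin 48.0° / 1.333 = 0.7431/1.333 = 0.5575; r = 33.88°.
D = 2·48.0° − 4·33.88° + 180° = 96.00° − 135.53° + 180° = 140.47°.
Angle from antisolar point = 180° − D = 39.53°.

39.5°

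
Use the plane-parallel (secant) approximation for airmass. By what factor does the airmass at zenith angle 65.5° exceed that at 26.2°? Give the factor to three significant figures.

X(65.5°)/X(26.2°) = sec 65.5° / sec 26.2° = cos 26.2° / cos 65.5° = 0.8973/0.4147 = 2.1637.

2.16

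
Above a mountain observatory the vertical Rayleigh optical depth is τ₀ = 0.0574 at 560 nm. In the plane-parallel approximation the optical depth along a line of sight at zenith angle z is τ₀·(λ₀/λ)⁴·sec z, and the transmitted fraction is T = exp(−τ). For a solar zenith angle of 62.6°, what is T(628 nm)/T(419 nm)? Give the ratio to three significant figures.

1.38

Airmass: sec 62.6° = 2.1730.
τ(628 nm) = 0.0574 × (560/628)⁴ × 2.1730 = 0.0574 × 0.6323 × 2.1730 = 0.0789.
τ(419 nm) = 0.0574 × (560/419)⁴ × 2.1730 = 0.0574 × 3.1908 × 2.1730 = 0.3980.
T(628)/T(419) = exp(τ_B − τ_A) = exp(0.3191) = 1.3759.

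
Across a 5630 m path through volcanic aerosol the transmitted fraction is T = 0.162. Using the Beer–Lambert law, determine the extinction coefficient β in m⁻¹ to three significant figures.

Beer–Lambert: T = exp(−βL) ⇒ β = −ln(T)/L = −ln(0.162)/5630 = 1.8202/5630 = 0.0003233 m⁻¹.

0.000323 m⁻¹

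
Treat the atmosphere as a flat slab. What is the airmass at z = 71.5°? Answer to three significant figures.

3.15

X = sec z = 1/cos 71.5° = 1/0.3173 = 3.1515.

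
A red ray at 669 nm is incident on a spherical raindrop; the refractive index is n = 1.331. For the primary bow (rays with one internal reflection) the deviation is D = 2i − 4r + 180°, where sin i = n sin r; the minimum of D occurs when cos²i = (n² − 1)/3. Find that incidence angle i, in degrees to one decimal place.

59.5°

cos²i = (1.331² − 1)/3 = (1.77156 − 1)/3 = 0.25719.
cos i = 0.50714, so i = 59.527°.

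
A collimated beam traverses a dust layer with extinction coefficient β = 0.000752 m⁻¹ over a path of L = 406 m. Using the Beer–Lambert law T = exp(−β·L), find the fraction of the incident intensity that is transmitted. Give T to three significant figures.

0.737

τ = β·L = 0.000752 × 406 = 0.3053.
T = exp(−0.3053) = 0.7369.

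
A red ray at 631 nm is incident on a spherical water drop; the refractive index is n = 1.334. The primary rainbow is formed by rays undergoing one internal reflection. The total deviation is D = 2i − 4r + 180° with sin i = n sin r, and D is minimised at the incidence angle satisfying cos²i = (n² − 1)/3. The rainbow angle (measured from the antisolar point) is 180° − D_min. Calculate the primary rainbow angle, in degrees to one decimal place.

cos²i = (1.77956 − 1)/3 = 0.25985; i = arccos(0.50976) = 59.352°.
sin r = sin 59.352°/1.334 = 0.64492; r = 40.159°.
D_min = 2·59.352° − 4·40.159° + 180° = 138.067°.
Rainbow angle = 180° − D_min = 41.933°.

41.9°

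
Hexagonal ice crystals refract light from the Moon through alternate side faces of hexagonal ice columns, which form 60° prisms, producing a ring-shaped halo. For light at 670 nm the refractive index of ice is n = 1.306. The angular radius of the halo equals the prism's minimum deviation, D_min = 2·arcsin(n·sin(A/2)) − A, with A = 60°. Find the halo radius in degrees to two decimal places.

n·sin(A/2) = 1.306 × sin 30° = 1.306 × 0.5000 = 0.6530.
D_min = 2·arcsin(0.6530) − 60° = 2 × 40.768° − 60° = 21.536°.

21.54°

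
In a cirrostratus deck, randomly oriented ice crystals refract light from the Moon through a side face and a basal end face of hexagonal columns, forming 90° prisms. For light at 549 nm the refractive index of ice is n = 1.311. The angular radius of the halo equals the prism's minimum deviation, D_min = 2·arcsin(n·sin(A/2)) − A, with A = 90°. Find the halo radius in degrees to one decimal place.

45.9°

n·sin(A/2) = 1.311 × sin 45° = 1.311 × 0.7071 = 0.9270.
D_min = 2·arcsin(0.9270) − 90° = 2 × 67.974° − 90° = 45.949°.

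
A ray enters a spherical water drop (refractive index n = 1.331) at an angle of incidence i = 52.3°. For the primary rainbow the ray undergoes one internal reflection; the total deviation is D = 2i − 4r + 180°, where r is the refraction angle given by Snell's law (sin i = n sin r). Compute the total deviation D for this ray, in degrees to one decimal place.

sin r = sin 52.3° / 1.331 = 0.7912/1.331 = 0.5945; r = 36.47°.
D = 2·52.3° − 4·36.47° + 180° = 104.60° − 145.90° + 180° = 138.70°.

138.7°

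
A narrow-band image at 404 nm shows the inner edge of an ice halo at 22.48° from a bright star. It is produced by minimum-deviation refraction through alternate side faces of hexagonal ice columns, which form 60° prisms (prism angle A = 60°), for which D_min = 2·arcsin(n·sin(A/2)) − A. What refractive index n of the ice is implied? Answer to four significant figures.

Rearranging: n = sin((D_min + A)/2) / sin(A/2).
(D_min + A)/2 = (22.48° + 60°)/2 = 41.240°.
n = sin 41.240° / sin 30° = 0.6592 / 0.5000 = 1.3184.

1.318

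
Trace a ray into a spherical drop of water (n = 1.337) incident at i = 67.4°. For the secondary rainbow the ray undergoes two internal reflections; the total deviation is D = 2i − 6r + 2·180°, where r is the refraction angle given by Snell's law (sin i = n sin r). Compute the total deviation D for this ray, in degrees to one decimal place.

sin r = sin 67.4° / 1.337 = 0.9232/1.337 = 0.6905; r = 43.67°.
D = 2·67.4° − 6·43.67° + 2·180° = 134.80° − 262.02° + 360° = 232.78°.

232.8°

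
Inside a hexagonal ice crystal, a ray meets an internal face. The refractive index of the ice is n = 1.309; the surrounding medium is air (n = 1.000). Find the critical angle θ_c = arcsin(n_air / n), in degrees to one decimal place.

sin θ_c = n_air / n = 1.000 / 1.309 = 0.7639.
θ_c = arcsin(0.7639) = 49.81°.

49.8°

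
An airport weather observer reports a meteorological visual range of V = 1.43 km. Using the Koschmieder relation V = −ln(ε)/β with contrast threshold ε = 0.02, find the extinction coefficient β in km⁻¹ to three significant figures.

2.74 km⁻¹

β = −ln(0.02) / V = 3.912 / 1.43 = 2.7357 km⁻¹.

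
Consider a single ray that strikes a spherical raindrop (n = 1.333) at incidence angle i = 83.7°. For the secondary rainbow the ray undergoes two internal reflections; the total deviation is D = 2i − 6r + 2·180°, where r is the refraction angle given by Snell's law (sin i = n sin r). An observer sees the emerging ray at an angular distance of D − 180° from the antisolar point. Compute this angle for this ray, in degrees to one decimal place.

sin r = sin 83.7° / 1.333 = 0.9940/1.333 = 0.7457; r = 48.22°.
D = 2·83.7° − 6·48.22° + 2·180° = 167.40° − 289.29° + 360° = 238.11°.
Angle from antisolar point = D − 180° = 58.11°.

58.1°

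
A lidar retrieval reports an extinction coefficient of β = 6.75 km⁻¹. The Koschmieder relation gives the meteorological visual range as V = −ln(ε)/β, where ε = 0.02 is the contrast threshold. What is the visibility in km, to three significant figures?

V = −ln(0.02) / 6.75 = 3.912 / 6.75 = 0.5796 km.

0.580 km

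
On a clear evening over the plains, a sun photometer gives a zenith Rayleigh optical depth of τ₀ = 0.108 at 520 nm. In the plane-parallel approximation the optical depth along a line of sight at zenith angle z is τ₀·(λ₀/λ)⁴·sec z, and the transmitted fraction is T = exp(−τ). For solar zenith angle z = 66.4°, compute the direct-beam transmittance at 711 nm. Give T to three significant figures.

sec 66.4° = 2.4978.
τ = 0.108 × (520/711)⁴ × 2.4978 = 0.108 × 0.2861 × 2.4978 = 0.0772.
T = exp(−0.0772) = 0.9257.

0.926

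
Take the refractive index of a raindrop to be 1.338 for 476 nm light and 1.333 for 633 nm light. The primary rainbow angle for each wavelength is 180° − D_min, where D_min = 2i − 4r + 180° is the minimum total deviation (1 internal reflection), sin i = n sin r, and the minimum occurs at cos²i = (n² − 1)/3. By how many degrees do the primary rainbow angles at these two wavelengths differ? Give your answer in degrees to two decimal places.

At 476 nm (n = 1.338): cos²i = 0.26341 → i = 59.120°, r = 39.899°, D_min = 138.643°, rainbow angle = 41.357°.
At 633 nm (n = 1.333): cos²i = 0.25896 → i = 59.410°, r = 40.225°, D_min = 137.922°, rainbow angle = 42.078°.
Angular width = |41.357° − 42.078°| = 0.722°.

0.72°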